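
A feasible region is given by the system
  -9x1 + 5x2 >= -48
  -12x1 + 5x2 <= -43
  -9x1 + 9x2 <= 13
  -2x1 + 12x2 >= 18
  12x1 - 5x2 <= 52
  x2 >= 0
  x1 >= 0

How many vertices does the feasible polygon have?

4

The feasible vertices (each the meet of two boundaries and inside every other half-plane) are:
  (452/63, 181/21)
  (303/67, 151/67)
  (533/63, 208/21)
  (357/67, 160/67)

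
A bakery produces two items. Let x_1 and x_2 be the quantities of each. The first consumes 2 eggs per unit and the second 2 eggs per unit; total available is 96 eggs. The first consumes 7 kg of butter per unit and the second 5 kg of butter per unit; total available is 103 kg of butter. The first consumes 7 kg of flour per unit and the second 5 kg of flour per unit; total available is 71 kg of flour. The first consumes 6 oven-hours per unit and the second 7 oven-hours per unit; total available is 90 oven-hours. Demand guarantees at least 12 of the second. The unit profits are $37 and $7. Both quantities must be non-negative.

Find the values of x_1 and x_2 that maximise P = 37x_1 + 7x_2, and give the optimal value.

Corner points and P = 37x_1 + 7x_2:
  (0, 90/7) → P = 90
  (0, 12) → P = 84
  (1, 12) → P = 121

x_1 = 1, x_2 = 12, maximum P = 121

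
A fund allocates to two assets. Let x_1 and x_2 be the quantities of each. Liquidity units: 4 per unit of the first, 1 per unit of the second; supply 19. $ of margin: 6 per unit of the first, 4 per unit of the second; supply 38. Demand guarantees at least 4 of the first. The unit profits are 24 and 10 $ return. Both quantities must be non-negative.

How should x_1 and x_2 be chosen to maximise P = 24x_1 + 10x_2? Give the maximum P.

Vertices and P = 24x_1 + 10x_2:
  (19/4, 0) → P = 114
  (4, 0) → P = 96
  (4, 3) → P = 126

x_1 = 4, x_2 = 3, maximum P = 126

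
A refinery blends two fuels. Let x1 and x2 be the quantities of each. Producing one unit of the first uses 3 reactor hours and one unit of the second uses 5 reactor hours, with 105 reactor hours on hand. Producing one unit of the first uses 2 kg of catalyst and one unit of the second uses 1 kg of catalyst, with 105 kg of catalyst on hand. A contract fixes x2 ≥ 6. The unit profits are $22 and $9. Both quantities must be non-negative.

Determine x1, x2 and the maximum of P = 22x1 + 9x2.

x1 = 25, x2 = 6, maximum P = 604

Vertices and P = 22x1 + 9x2:
  (0, 21) → P = 189
  (0, 6) → P = 54
  (25, 6) → P = 604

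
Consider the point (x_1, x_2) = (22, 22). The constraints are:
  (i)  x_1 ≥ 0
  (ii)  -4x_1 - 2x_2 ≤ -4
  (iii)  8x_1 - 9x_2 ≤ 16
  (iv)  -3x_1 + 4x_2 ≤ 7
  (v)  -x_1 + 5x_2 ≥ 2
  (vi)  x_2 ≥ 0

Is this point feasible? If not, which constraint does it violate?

not feasible — violates (iv)

Constraint (iv): -3x_1 + 4x_2 = 22, which is not ≤ 7. All other constraints are satisfied.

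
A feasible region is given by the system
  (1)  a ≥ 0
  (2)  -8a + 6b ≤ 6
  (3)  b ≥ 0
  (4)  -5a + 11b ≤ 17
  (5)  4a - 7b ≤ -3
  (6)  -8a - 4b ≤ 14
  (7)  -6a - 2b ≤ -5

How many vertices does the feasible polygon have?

4

Pairwise boundary intersections that survive every other constraint:
  (18/29, 53/29)
  (9/26, 19/13)
  (86/9, 53/9)
  (29/50, 19/25)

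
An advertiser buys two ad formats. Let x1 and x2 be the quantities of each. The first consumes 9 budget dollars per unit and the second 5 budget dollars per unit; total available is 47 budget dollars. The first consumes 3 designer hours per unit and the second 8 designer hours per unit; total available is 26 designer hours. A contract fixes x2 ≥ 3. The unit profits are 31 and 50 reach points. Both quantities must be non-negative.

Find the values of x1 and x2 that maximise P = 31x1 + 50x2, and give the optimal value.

x1 = 2/3, x2 = 3, maximum P = 512/3

Corner points and P = 31x1 + 50x2:
  (0, 13/4) → P = 325/2
  (0, 3) → P = 150
  (2/3, 3) → P = 512/3

The binding constraints are 3x1 + 8x2 = 26 and x2 = 3.
Solving simultaneously gives x1 = 2/3, x2 = 3.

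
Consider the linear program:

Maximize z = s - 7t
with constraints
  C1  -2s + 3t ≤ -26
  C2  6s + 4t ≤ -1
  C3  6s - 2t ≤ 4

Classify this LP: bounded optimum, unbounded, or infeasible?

From the feasible point (-20/7, -74/7), moving in the direction (-3, -2) keeps every constraint satisfied while z increases without bound.

unbounded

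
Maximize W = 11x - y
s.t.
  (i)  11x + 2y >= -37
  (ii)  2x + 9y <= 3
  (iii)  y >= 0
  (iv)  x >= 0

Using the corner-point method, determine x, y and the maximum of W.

x = 3/2, y = 0, maximum W = 33/2

Feasible corners and W = 11x - y:
  (3/2, 0) → W = 33/2
  (0, 1/3) → W = -1/3
  (0, 0) → W = 0

The binding constraints are 2x + 9y = 3 and y = 0.
Solving simultaneously gives x = 3/2, y = 0.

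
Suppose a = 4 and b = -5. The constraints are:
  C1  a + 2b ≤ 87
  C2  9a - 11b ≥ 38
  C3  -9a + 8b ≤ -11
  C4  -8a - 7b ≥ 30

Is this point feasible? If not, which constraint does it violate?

Constraint C4: -8a - 7b = 3, which is not ≥ 30. All other constraints are satisfied.

not feasible — violates C4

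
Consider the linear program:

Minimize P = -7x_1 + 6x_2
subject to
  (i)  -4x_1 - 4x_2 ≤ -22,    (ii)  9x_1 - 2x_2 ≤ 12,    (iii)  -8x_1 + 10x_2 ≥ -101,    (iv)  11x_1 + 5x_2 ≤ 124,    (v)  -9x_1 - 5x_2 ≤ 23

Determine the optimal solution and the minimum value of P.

Corner points and P = -7x_1 + 6x_2:
  (23/11, 75/22) → P = 64/11
  (-101/8, 145/8) → P = 1577/8
  (308/67, 984/67) → P = 3748/67
The feasible region is unbounded (it extends along (-5, 9), (-5, 11)), but P strictly increases along every unbounded feasible direction, so there is no improving ray and the minimum is attained at a vertex.

The binding constraints are -4x_1 - 4x_2 = -22 and 9x_1 - 2x_2 = 12.
Solving simultaneously gives x_1 = 23/11, x_2 = 75/22.

x_1 = 23/11, x_2 = 75/22, minimum P = 64/11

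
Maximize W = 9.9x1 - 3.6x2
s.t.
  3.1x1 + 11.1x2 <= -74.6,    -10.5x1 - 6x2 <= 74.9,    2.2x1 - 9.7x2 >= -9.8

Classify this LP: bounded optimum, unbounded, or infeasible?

From the feasible point (-12793/3265, -55111/9795), moving in the direction (11.1, -3.1) keeps every constraint satisfied while W increases without bound.

unbounded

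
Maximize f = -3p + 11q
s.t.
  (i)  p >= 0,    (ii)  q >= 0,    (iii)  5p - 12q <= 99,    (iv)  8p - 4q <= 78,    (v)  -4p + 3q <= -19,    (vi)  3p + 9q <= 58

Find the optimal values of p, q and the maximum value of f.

p = 23/3, q = 35/9, maximum f = 178/9

Vertices and f = -3p + 11q:
  (39/4, 0) → f = -117/4
  (19/4, 0) → f = -57/4
  (467/42, 115/42) → f = -68/21
  (23/3, 35/9) → f = 178/9

The optimum lies where -4p + 3q = -19 and 3p + 9q = 58.
Solving simultaneously gives p = 23/3, q = 35/9.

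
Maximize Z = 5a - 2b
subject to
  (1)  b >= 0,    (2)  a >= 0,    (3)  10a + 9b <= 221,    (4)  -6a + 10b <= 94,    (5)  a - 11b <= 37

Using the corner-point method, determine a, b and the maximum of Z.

a = 221/10, b = 0, maximum Z = 221/2

Feasible corners and Z = 5a - 2b:
  (0, 0) → Z = 0
  (221/10, 0) → Z = 221/2
  (0, 47/5) → Z = -94/5
  (62/7, 103/7) → Z = 104/7

The binding constraints are b = 0 and 10a + 9b = 221.
Solving simultaneously gives a = 221/10, b = 0.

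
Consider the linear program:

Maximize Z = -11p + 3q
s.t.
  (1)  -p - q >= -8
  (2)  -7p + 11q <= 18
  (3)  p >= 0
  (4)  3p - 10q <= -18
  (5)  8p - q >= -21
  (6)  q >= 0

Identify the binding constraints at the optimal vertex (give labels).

Vertices and Z = -11p + 3q:
  (35/9, 37/9) → Z = -274/9
  (62/13, 42/13) → Z = -556/13
  (18/37, 72/37) → Z = 18/37

The maximum is at (18/37, 72/37). Substituting into each constraint, equality holds for (2) and (4); the remaining constraints have slack.

(2) and (4)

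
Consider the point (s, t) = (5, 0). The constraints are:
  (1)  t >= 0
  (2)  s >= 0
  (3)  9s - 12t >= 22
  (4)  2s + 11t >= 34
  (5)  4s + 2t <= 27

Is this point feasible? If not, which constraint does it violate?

Constraint (4): 2s + 11t = 10, which is not ≥ 34. All other constraints are satisfied.

not feasible — violates (4)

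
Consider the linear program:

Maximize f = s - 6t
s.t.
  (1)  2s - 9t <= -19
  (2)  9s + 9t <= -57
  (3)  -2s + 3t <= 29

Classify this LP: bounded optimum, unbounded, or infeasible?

bounded optimum

Feasible corners and f = s - 6t:
  (-76/11, 19/33) → f = -114/11
  (-17, -5/3) → f = -7
  (-48/5, 49/15) → f = -146/5
The feasible region has finitely many vertices and no improving ray; the maximum is -7 at (-17, -5/3).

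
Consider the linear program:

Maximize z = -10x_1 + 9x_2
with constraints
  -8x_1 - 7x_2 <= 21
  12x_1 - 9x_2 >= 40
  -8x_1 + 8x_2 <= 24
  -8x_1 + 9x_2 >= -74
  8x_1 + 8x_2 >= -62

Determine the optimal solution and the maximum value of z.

x_1 = 67/3, x_2 = 76/3, maximum z = 14/3

Vertices and z = -10x_1 + 9x_2:
  (7/12, -11/3) → z = -233/6
  (329/128, -95/16) → z = -5065/64
  (67/3, 76/3) → z = 14/3
The feasible region is unbounded (it extends along (1, 1), (9, 8)), but z strictly decreases along every unbounded feasible direction, so there is no improving ray and the maximum is attained at a vertex.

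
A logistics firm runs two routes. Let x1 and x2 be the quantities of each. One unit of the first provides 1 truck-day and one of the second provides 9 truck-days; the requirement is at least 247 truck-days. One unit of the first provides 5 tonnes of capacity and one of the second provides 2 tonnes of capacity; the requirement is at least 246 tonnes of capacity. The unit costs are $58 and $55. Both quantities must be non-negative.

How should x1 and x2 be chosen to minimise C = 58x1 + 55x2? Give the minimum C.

Vertices and C = 58x1 + 55x2:
  (0, 123) → C = 6765
  (247, 0) → C = 14326
  (40, 23) → C = 3585
The feasible region is unbounded (it extends along (0, 1), (1, 0)), but C strictly increases along every unbounded feasible direction, so there is no improving ray and the minimum is attained at a vertex.

The binding constraints are x1 + 9x2 = 247 and 5x1 + 2x2 = 246.
Solving simultaneously gives x1 = 40, x2 = 23.

x1 = 40, x2 = 23, minimum C = 3585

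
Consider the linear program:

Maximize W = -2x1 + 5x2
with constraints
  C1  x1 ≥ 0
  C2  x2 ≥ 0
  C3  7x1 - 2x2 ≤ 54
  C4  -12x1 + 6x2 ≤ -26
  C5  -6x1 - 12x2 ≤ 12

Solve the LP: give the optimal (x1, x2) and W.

x1 = 136/9, x2 = 233/9, maximum W = 893/9

The optimum lies where 7x1 - 2x2 = 54 and -12x1 + 6x2 = -26.
Solving simultaneously gives x1 = 136/9, x2 = 233/9.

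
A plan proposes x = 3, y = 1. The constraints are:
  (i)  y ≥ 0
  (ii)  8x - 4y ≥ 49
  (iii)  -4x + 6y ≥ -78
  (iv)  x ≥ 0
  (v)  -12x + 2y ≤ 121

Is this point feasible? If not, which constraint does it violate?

not feasible — violates (ii)

Constraint (ii): 8x - 4y = 20, which is not ≥ 49. All other constraints are satisfied.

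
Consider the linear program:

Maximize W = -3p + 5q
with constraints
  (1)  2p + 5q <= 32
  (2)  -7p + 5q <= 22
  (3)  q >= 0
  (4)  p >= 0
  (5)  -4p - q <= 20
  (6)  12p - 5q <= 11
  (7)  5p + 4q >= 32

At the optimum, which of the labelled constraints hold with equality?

Feasible corners and W = -3p + 5q:
  (43/14, 181/35) → W = 233/14
  (32/17, 96/17) → W = 384/17
  (204/73, 329/73) → W = 1033/73

The maximum is at (32/17, 96/17). Substituting into each constraint, equality holds for (1) and (7); the remaining constraints have slack.

(1) and (7)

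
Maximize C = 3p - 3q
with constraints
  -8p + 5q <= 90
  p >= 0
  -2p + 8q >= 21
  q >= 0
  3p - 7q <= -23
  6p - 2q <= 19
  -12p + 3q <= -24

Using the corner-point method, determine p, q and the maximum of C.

p = 179/36, q = 65/12, maximum C = -4/3

Corner points and C = 3p - 3q:
  (275/14, 346/7) → C = -1251/14
  (65/6, 106/3) → C = -147/2
  (179/36, 65/12) → C = -4/3
  (79/25, 116/25) → C = -111/25

The optimum lies where 3p - 7q = -23 and 6p - 2q = 19.
Solving simultaneously gives p = 179/36, q = 65/12.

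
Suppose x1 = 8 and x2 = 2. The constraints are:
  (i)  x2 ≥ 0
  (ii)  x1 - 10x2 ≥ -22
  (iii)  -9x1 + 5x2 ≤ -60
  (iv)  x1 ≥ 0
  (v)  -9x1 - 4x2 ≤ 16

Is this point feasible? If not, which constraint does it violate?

feasible

(i): 2 ≥ 0 ✓
(ii): -12 ≥ -22 ✓
(iii): -62 ≤ -60 ✓
(iv): 8 ≥ 0 ✓
(v): -80 ≤ 16 ✓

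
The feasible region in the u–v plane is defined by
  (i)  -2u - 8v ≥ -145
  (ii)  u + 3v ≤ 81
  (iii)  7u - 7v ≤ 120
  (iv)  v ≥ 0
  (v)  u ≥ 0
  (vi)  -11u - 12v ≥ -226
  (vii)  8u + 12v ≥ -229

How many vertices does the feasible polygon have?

5

Intersecting each pair of boundary lines and keeping only the points that satisfy every inequality leaves:
  (0, 145/8)
  (17/16, 1143/64)
  (120/7, 0)
  (3022/161, 262/161)
  (0, 0)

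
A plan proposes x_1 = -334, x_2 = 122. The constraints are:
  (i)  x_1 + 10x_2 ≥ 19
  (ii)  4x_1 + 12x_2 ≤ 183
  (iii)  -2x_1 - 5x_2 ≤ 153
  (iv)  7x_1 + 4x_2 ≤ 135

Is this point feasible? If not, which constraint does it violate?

feasible

(i): 886 ≥ 19 ✓
(ii): 128 ≤ 183 ✓
(iii): 58 ≤ 153 ✓
(iv): -1850 ≤ 135 ✓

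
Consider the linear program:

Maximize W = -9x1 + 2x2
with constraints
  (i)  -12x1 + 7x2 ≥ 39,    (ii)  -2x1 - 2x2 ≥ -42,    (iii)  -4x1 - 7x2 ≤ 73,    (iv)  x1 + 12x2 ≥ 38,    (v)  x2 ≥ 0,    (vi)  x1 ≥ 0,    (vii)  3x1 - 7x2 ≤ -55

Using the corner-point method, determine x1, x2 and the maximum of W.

x1 = 0, x2 = 21, maximum W = 42

Extreme points and W = -9x1 + 2x2:
  (108/19, 291/19) → W = -390/19
  (16/9, 181/21) → W = 26/21
  (0, 21) → W = 42
  (0, 55/7) → W = 110/7

At the optimal vertex, -2x1 - 2x2 = -42 and x1 = 0.
Solving simultaneously gives x1 = 0, x2 = 21.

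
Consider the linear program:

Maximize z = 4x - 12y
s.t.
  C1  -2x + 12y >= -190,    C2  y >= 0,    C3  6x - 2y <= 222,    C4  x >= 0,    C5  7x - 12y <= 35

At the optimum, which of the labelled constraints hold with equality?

Corner points and z = 4x - 12y:
  (0, 0) → z = 0
  (5, 0) → z = 20
  (1297/29, 672/29) → z = -2876/29
The feasible region is unbounded (it extends along (0, 1), (1, 3)), but z strictly decreases along every unbounded feasible direction, so there is no improving ray and the maximum is attained at a vertex.

The maximum is at (5, 0). Substituting into each constraint, equality holds for C2 and C5; the remaining constraints have slack.

C2 and C5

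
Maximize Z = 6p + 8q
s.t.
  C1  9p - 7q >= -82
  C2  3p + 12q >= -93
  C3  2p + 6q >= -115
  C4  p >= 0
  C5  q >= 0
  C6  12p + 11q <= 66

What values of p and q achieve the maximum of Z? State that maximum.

Corner points and Z = 6p + 8q:
  (0, 0) → Z = 0
  (0, 6) → Z = 48
  (11/2, 0) → Z = 33

The binding constraints are p = 0 and 12p + 11q = 66.
Solving simultaneously gives p = 0, q = 6.

p = 0, q = 6, maximum Z = 48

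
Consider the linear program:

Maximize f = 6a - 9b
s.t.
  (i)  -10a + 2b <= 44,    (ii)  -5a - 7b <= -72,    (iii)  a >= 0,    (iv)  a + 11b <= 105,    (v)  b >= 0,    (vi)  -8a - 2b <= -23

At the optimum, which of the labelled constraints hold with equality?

Vertices and f = 6a - 9b:
  (19/16, 151/16) → f = -1245/16
  (72/5, 0) → f = 432/5
  (105, 0) → f = 630

The maximum is at (105, 0). Substituting into each constraint, equality holds for (iv) and (v); the remaining constraints have slack.

(iv) and (v)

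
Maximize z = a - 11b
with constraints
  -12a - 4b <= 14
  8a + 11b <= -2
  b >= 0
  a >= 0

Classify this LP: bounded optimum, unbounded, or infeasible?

The boundaries -12a - 4b = 14 and 8a + 11b = -2 meet at (-73/50, 22/25), but that point violates a ≥ 0. Every candidate vertex is excluded by some other constraint, so the feasible region is empty.

infeasible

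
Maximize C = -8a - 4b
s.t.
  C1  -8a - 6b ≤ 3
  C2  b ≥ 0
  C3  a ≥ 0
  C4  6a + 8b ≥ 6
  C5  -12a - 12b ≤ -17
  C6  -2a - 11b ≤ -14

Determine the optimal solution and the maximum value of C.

a = 0, b = 17/12, maximum C = -17/3

Extreme points and C = -8a - 4b:
  (7, 0) → C = -56
  (0, 17/12) → C = -17/3
  (19/108, 67/54) → C = -172/27
The feasible region is unbounded (it extends along (0, 1), (1, 0)), but C strictly decreases along every unbounded feasible direction, so there is no improving ray and the maximum is attained at a vertex.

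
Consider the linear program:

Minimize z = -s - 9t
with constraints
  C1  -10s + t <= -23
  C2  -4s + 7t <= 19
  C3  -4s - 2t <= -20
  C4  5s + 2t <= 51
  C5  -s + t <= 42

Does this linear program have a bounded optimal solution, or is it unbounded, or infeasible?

Feasible corners and z = -s - 9t:
  (17/6, 13/3) → z = -251/6
  (319/43, 299/43) → z = -70
  (31, -52) → z = 437
The feasible region has finitely many vertices and no improving ray; the minimum is -70 at (319/43, 299/43).

bounded optimum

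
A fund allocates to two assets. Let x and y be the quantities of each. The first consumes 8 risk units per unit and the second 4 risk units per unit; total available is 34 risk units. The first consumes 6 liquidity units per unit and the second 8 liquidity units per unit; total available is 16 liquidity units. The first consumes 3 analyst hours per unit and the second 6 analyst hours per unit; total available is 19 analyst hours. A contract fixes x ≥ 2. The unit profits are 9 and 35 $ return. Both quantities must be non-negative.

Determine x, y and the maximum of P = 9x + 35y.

x = 2, y = 1/2, maximum P = 71/2

Corner points and P = 9x + 35y:
  (8/3, 0) → P = 24
  (2, 0) → P = 18
  (2, 1/2) → P = 71/2

At the optimal vertex, 6x + 8y = 16 and x = 2.
Solving simultaneously gives x = 2, y = 1/2.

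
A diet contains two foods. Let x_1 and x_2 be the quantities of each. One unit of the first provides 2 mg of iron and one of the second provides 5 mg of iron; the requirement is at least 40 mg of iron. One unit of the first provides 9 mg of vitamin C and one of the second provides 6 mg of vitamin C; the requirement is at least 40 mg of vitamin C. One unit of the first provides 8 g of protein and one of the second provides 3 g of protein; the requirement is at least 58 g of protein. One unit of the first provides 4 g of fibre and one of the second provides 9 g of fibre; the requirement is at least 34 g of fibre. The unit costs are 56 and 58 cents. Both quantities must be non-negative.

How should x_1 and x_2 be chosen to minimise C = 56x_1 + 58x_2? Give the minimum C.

x_1 = 5, x_2 = 6, minimum C = 628

Feasible corners and C = 56x_1 + 58x_2:
  (0, 58/3) → C = 3364/3
  (20, 0) → C = 1120
  (5, 6) → C = 628
The feasible region is unbounded (it extends along (0, 1), (1, 0)), but C strictly increases along every unbounded feasible direction, so there is no improving ray and the minimum is attained at a vertex.

The binding constraints are 2x_1 + 5x_2 = 40 and 8x_1 + 3x_2 = 58.
Solving simultaneously gives x_1 = 5, x_2 = 6.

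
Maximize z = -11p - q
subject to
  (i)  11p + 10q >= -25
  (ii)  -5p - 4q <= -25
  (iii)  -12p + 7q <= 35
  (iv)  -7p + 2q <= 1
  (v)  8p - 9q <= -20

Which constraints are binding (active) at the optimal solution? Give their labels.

Extreme points and z = -11p - q:
  (23/19, 90/19) → z = -343/19
  (145/77, 300/77) → z = -1895/77
  (63/25, 233/25) → z = -926/25
The feasible region is unbounded (it extends along (7, 12), (9, 8)), but z strictly decreases along every unbounded feasible direction, so there is no improving ray and the maximum is attained at a vertex.

The maximum is at (23/19, 90/19). Substituting into each constraint, equality holds for (ii) and (iv); the remaining constraints have slack.

(ii) and (iv)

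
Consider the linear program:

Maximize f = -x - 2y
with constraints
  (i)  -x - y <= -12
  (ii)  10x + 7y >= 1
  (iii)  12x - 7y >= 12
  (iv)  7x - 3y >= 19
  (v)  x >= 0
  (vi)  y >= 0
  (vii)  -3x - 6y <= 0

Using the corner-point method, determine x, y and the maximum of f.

x = 12, y = 0, maximum f = -12

Corner points and f = -x - 2y:
  (11/2, 13/2) → f = -37/2
  (12, 0) → f = -12
  (97/13, 144/13) → f = -385/13
The feasible region is unbounded (it extends along (7, 12), (1, 0)), but f strictly decreases along every unbounded feasible direction, so there is no improving ray and the maximum is attained at a vertex.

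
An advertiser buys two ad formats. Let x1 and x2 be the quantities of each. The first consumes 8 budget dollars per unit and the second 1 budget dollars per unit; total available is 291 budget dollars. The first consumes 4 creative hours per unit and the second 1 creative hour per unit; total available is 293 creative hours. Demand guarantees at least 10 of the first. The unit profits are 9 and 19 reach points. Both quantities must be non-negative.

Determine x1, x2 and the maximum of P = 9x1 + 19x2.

x1 = 10, x2 = 211, maximum P = 4099

Feasible corners and P = 9x1 + 19x2:
  (291/8, 0) → P = 2619/8
  (10, 0) → P = 90
  (10, 211) → P = 4099

The binding constraints are 8x1 + x2 = 291 and x1 = 10.
Solving simultaneously gives x1 = 10, x2 = 211.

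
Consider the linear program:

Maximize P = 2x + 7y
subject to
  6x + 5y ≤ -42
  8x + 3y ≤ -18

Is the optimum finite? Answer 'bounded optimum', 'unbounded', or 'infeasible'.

unbounded

From the feasible point (18/11, -114/11), moving in the direction (-5, 6) keeps every constraint satisfied while P increases without bound.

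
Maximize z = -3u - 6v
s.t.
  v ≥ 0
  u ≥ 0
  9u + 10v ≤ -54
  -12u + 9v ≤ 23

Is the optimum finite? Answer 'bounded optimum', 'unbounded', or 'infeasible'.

The boundaries v = 0 and u = 0 meet at (0, 0), but that point violates 9u + 10v ≤ -54. Every candidate vertex is excluded by some other constraint, so the feasible region is empty.

infeasible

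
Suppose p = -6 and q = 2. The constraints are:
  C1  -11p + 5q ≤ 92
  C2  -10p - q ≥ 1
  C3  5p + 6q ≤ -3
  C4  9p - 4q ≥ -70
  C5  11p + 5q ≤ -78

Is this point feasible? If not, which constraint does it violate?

Constraint C5: 11p + 5q = -56, which is not ≤ -78. All other constraints are satisfied.

not feasible — violates C5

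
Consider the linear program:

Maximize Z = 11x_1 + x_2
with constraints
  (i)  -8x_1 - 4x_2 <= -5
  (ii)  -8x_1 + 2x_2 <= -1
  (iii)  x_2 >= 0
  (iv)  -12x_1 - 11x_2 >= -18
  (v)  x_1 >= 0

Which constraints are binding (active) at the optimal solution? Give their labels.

Feasible corners and Z = 11x_1 + x_2:
  (7/24, 2/3) → Z = 31/8
  (5/8, 0) → Z = 55/8
  (47/112, 33/28) → Z = 649/112
  (3/2, 0) → Z = 33/2

The maximum is at (3/2, 0). Substituting into each constraint, equality holds for (iii) and (iv); the remaining constraints have slack.

(iii) and (iv)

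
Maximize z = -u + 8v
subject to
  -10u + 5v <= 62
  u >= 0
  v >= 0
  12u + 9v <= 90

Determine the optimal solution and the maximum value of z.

u = 0, v = 10, maximum z = 80

Corner points and z = -u + 8v:
  (0, 0) → z = 0
  (0, 10) → z = 80
  (15/2, 0) → z = -15/2

The binding constraints are u = 0 and 12u + 9v = 90.
Solving simultaneously gives u = 0, v = 10.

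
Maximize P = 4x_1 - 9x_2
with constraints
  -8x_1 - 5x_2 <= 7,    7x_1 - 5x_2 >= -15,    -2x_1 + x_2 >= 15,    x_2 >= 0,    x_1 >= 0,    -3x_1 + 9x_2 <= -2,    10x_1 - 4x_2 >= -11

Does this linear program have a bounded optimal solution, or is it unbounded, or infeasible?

infeasible

The boundaries x_2 = 0 and -3x_1 + 9x_2 = -2 meet at (2/3, 0), but that point violates -2x_1 + x_2 ≥ 15. Every candidate vertex is excluded by some other constraint, so the feasible region is empty.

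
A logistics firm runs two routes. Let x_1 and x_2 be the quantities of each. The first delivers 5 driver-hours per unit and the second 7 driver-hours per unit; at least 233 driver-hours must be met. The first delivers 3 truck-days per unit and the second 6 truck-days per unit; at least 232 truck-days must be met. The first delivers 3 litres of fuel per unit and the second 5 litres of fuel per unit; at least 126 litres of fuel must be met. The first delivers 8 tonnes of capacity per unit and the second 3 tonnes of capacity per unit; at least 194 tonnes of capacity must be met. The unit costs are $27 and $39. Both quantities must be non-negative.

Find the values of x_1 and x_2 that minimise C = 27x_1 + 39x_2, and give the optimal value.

Corner points and C = 27x_1 + 39x_2:
  (0, 194/3) → C = 2522
  (232/3, 0) → C = 2088
  (12, 98/3) → C = 1598
The feasible region is unbounded (it extends along (0, 1), (1, 0)), but C strictly increases along every unbounded feasible direction, so there is no improving ray and the minimum is attained at a vertex.

The optimum lies where 3x_1 + 6x_2 = 232 and 8x_1 + 3x_2 = 194.
Solving simultaneously gives x_1 = 12, x_2 = 98/3.

x_1 = 12, x_2 = 98/3, minimum C = 1598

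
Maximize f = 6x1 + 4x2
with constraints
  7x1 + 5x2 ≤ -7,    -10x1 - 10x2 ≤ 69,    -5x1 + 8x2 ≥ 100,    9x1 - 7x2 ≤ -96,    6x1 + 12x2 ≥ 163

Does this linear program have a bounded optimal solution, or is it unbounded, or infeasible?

bounded optimum

Vertices and f = 6x1 + 4x2:
  (-899/54, 1183/54) → f = -331/27
  (-1229/30, 511/15) → f = -1643/15
The feasible region has finitely many vertices and no improving ray; the maximum is -331/27 at (-899/54, 1183/54).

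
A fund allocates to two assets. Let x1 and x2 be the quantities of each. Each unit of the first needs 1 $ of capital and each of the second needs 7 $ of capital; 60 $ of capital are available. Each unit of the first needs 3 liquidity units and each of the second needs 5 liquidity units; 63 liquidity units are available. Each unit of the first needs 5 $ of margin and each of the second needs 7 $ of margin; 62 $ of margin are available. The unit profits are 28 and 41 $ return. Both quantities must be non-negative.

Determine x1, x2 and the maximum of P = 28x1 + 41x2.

Corner points and P = 28x1 + 41x2:
  (0, 0) → P = 0
  (0, 60/7) → P = 2460/7
  (62/5, 0) → P = 1736/5
  (1/2, 17/2) → P = 725/2

The binding constraints are x1 + 7x2 = 60 and 5x1 + 7x2 = 62.
Solving simultaneously gives x1 = 1/2, x2 = 17/2.

x1 = 1/2, x2 = 17/2, maximum P = 725/2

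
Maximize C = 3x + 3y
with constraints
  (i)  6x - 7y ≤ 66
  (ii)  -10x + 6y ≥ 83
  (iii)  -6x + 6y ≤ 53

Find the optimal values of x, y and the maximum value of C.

x = -15/2, y = 4/3, maximum C = -37/2

Extreme points and C = 3x + 3y:
  (-977/34, -579/17) → C = -6405/34
  (-767/6, -119) → C = -1481/2
  (-15/2, 4/3) → C = -37/2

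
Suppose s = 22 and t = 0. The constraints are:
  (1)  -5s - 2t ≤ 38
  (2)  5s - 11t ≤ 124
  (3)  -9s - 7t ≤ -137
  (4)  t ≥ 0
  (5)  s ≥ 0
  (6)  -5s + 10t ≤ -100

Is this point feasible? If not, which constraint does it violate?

(1): -110 ≤ 38 ✓
(2): 110 ≤ 124 ✓
(3): -198 ≤ -137 ✓
(4): 0 ≥ 0 ✓
(5): 22 ≥ 0 ✓
(6): -110 ≤ -100 ✓

feasible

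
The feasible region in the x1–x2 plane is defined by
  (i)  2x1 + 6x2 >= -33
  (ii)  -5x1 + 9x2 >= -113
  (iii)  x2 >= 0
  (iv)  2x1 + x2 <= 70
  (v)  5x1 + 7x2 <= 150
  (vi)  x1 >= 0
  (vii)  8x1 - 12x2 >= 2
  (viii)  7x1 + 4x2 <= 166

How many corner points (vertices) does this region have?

Pairwise boundary intersections that survive every other constraint:
  (113/5, 0)
  (1946/83, 39/83)
  (1/4, 0)
  (907/58, 595/58)
  (562/29, 220/29)

5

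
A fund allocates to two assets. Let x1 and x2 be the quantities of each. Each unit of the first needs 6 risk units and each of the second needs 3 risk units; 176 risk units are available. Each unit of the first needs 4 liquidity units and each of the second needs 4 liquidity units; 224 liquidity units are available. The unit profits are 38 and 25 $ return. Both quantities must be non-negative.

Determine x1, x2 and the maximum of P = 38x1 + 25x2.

x1 = 8/3, x2 = 160/3, maximum P = 4304/3

Vertices and P = 38x1 + 25x2:
  (0, 0) → P = 0
  (0, 56) → P = 1400
  (88/3, 0) → P = 3344/3
  (8/3, 160/3) → P = 4304/3

The binding constraints are 6x1 + 3x2 = 176 and 4x1 + 4x2 = 224.
Solving simultaneously gives x1 = 8/3, x2 = 160/3.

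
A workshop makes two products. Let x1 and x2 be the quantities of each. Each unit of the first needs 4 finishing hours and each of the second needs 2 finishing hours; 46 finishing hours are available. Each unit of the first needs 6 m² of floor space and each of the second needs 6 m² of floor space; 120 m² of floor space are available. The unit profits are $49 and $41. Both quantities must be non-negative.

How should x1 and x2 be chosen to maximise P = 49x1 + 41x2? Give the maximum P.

x1 = 3, x2 = 17, maximum P = 844

Feasible corners and P = 49x1 + 41x2:
  (0, 0) → P = 0
  (0, 20) → P = 820
  (23/2, 0) → P = 1127/2
  (3, 17) → P = 844

The optimum lies where 4x1 + 2x2 = 46 and 6x1 + 6x2 = 120.
Solving simultaneously gives x1 = 3, x2 = 17.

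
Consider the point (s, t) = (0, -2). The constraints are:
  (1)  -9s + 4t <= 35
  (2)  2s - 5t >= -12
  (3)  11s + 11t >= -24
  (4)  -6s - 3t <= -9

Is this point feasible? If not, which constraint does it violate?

not feasible — violates (4)

Constraint (4): -6s - 3t = 6, which is not ≤ -9. All other constraints are satisfied.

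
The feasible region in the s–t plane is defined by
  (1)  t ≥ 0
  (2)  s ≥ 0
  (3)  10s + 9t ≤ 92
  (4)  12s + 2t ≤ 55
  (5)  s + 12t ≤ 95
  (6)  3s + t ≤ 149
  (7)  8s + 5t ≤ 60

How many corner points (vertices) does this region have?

5

Intersecting each pair of boundary lines and keeping only the points that satisfy every inequality leaves:
  (0, 0)
  (55/12, 0)
  (0, 95/12)
  (311/88, 277/44)
  (83/37, 286/37)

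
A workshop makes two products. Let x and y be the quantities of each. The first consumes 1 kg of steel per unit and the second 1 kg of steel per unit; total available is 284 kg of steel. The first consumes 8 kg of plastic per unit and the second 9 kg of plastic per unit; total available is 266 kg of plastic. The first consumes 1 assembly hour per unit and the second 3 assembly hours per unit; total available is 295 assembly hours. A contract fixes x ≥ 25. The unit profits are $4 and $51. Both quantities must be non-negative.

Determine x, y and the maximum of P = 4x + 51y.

x = 25, y = 22/3, maximum P = 474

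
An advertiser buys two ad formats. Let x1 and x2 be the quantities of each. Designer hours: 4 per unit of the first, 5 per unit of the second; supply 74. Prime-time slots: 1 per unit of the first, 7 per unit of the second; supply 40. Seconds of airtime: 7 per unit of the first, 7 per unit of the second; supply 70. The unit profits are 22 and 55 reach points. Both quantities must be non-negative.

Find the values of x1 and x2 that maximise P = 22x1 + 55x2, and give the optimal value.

x1 = 5, x2 = 5, maximum P = 385

Extreme points and P = 22x1 + 55x2:
  (0, 0) → P = 0
  (0, 40/7) → P = 2200/7
  (10, 0) → P = 220
  (5, 5) → P = 385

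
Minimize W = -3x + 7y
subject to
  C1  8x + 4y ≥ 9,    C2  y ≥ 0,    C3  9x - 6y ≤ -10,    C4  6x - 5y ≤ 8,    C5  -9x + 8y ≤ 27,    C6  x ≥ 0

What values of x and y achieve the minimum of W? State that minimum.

x = 1/6, y = 23/12, minimum W = 155/12

Feasible corners and W = -3x + 7y:
  (1/6, 23/12) → W = 155/12
  (0, 9/4) → W = 63/4
  (41/9, 17/2) → W = 275/6
  (0, 27/8) → W = 189/8

The binding constraints are 8x + 4y = 9 and 9x - 6y = -10.
Solving simultaneously gives x = 1/6, y = 23/12.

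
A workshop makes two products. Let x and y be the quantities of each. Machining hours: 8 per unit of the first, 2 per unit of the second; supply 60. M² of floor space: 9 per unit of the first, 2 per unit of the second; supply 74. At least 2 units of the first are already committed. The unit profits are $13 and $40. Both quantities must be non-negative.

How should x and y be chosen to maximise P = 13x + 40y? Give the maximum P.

x = 2, y = 22, maximum P = 906

Vertices and P = 13x + 40y:
  (15/2, 0) → P = 195/2
  (2, 0) → P = 26
  (2, 22) → P = 906

At the optimal vertex, 8x + 2y = 60 and x = 2.
Solving simultaneously gives x = 2, y = 22.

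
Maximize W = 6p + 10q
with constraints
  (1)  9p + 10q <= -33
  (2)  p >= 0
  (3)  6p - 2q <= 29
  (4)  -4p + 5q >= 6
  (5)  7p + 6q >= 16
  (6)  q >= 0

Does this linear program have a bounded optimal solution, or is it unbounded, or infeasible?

The boundaries p = 0 and 7p + 6q = 16 meet at (0, 8/3), but that point violates 9p + 10q ≤ -33. Every candidate vertex is excluded by some other constraint, so the feasible region is empty.

infeasible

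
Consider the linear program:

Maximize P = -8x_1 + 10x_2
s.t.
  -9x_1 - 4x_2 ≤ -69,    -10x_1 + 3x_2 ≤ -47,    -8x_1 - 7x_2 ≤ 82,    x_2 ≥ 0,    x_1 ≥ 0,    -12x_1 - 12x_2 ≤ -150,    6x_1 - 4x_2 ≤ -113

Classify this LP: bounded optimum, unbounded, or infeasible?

From the feasible point (527/22, 706/11), moving in the direction (4, 6) keeps every constraint satisfied while P increases without bound.

unbounded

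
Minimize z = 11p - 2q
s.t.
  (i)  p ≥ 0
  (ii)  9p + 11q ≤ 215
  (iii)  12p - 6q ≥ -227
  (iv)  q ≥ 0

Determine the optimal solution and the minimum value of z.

Corner points and z = 11p - 2q:
  (0, 215/11) → z = -430/11
  (0, 0) → z = 0
  (215/9, 0) → z = 2365/9

p = 0, q = 215/11, minimum z = -430/11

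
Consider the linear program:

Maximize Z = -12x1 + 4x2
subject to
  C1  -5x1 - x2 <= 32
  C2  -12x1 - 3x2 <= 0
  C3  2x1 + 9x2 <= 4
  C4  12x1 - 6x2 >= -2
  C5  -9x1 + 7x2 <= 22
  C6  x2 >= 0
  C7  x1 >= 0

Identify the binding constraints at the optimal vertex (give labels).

C4 and C7

Vertices and Z = -12x1 + 4x2:
  (0, 0) → Z = 0
  (1/20, 13/30) → Z = 17/15
  (2, 0) → Z = -24
  (0, 1/3) → Z = 4/3

The maximum is at (0, 1/3). Substituting into each constraint, equality holds for C4 and C7; the remaining constraints have slack.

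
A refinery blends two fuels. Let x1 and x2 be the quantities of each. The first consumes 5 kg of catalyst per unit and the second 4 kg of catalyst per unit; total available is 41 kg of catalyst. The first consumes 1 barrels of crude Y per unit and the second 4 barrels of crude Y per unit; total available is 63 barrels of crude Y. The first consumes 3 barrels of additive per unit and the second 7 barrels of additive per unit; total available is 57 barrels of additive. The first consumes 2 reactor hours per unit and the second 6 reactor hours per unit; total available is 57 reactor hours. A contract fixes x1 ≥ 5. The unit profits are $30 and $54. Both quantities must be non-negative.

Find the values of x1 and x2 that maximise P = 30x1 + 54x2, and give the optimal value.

Vertices and P = 30x1 + 54x2:
  (41/5, 0) → P = 246
  (5, 0) → P = 150
  (5, 4) → P = 366

x1 = 5, x2 = 4, maximum P = 366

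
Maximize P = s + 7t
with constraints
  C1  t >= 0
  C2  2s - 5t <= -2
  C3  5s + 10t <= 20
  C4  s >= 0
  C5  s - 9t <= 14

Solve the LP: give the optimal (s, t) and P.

Feasible corners and P = s + 7t:
  (16/9, 10/9) → P = 86/9
  (0, 2/5) → P = 14/5
  (0, 2) → P = 14

The binding constraints are 5s + 10t = 20 and s = 0.
Solving simultaneously gives s = 0, t = 2.

s = 0, t = 2, maximum P = 14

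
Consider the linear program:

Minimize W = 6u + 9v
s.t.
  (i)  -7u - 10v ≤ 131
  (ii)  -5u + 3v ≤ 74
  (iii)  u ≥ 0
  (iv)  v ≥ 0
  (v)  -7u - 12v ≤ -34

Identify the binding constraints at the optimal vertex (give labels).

(iii) and (v)

Feasible corners and W = 6u + 9v:
  (0, 74/3) → W = 222
  (0, 17/6) → W = 51/2
  (34/7, 0) → W = 204/7
The feasible region is unbounded (it extends along (1, 0), (3, 5)), but W strictly increases along every unbounded feasible direction, so there is no improving ray and the minimum is attained at a vertex.

The minimum is at (0, 17/6). Substituting into each constraint, equality holds for (iii) and (v); the remaining constraints have slack.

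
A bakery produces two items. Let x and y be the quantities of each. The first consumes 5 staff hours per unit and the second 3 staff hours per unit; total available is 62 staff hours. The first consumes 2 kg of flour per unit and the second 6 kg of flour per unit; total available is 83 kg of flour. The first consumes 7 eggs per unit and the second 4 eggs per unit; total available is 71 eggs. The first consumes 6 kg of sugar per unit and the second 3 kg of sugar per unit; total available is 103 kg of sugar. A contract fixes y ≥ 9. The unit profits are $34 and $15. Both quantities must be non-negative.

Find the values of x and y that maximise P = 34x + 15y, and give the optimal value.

Corner points and P = 34x + 15y:
  (0, 83/6) → P = 415/2
  (0, 9) → P = 135
  (47/17, 439/34) → P = 9781/34
  (5, 9) → P = 305

At the optimal vertex, 7x + 4y = 71 and y = 9.
Solving simultaneously gives x = 5, y = 9.

x = 5, y = 9, maximum P = 305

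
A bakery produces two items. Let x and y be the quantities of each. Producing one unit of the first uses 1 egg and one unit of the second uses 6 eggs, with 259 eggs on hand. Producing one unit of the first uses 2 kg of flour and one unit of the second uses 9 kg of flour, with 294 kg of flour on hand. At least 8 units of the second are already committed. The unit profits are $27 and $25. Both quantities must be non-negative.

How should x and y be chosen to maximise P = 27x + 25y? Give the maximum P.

x = 111, y = 8, maximum P = 3197

At the optimal vertex, 2x + 9y = 294 and y = 8.
Solving simultaneously gives x = 111, y = 8.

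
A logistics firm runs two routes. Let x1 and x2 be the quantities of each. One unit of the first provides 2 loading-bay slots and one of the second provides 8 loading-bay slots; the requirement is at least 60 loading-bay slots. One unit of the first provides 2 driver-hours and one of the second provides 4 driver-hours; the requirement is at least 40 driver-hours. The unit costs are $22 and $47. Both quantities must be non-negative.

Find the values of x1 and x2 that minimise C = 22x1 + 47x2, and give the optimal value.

Extreme points and C = 22x1 + 47x2:
  (0, 10) → C = 470
  (30, 0) → C = 660
  (10, 5) → C = 455
The feasible region is unbounded (it extends along (0, 1), (1, 0)), but C strictly increases along every unbounded feasible direction, so there is no improving ray and the minimum is attained at a vertex.

The optimum lies where 2x1 + 8x2 = 60 and 2x1 + 4x2 = 40.
Solving simultaneously gives x1 = 10, x2 = 5.

x1 = 10, x2 = 5, minimum C = 455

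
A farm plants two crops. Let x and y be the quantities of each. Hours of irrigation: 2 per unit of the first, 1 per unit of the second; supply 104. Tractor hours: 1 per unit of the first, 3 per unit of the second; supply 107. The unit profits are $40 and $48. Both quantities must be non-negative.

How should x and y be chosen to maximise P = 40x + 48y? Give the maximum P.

x = 41, y = 22, maximum P = 2696

Extreme points and P = 40x + 48y:
  (0, 0) → P = 0
  (0, 107/3) → P = 1712
  (52, 0) → P = 2080
  (41, 22) → P = 2696

At the optimal vertex, 2x + y = 104 and x + 3y = 107.
Solving simultaneously gives x = 41, y = 22.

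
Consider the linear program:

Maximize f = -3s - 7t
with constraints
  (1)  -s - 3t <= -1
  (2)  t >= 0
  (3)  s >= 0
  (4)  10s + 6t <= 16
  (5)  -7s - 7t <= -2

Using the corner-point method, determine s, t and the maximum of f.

Feasible corners and f = -3s - 7t:
  (1, 0) → f = -3
  (0, 1/3) → f = -7/3
  (8/5, 0) → f = -24/5
  (0, 8/3) → f = -56/3

s = 0, t = 1/3, maximum f = -7/3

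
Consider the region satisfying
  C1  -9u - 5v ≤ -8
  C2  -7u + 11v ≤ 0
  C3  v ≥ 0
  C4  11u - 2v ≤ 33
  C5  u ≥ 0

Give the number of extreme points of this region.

4

Intersecting each pair of boundary lines and keeping only the points that satisfy every inequality leaves:
  (44/67, 28/67)
  (8/9, 0)
  (363/107, 231/107)
  (3, 0)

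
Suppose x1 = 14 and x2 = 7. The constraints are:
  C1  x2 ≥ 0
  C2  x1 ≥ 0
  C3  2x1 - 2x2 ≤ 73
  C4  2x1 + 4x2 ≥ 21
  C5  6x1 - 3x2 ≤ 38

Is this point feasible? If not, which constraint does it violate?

not feasible — violates C5

Constraint C5: 6x1 - 3x2 = 63, which is not ≤ 38. All other constraints are satisfied.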